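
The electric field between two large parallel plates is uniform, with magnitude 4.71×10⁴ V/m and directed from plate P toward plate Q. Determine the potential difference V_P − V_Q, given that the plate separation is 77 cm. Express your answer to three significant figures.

3.63×10⁴ V

In a uniform field, potential decreases in the direction of E: ΔV = −E·d for a displacement d parallel to E.
Going from Q to P is a displacement of 77 cm opposite to the field, so V_P − V_Q = +Ed = 3.63×10⁴ V.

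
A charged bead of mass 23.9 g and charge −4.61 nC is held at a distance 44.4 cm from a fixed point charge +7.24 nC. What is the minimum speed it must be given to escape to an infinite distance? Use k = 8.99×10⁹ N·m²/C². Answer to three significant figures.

To just escape, total mechanical energy must reach zero at infinity: ½mv²_min + U = 0, so ½mv²_min = −U = |kQq|/r.
|U| = |kQq|/r = (8.99×10⁹ N·m²/C²)(7.24×10⁻⁹)(4.61×10⁻⁹)/(0.444) = 6.76×10⁻⁷ J.
v_min = √(2|U|/m) = √(2·6.76×10⁻⁷/0.0239) = 7.52×10⁻³ m/s.

7.52×10⁻³ m/s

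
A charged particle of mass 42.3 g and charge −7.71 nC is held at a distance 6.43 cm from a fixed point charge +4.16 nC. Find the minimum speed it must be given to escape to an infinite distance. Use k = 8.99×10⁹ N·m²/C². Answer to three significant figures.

To just escape, total mechanical energy must reach zero at infinity: ½mv²_min + U = 0, so ½mv²_min = −U = |kQq|/r.
|U| = |kQq|/r = (8.99×10⁹ N·m²/C²)(4.16×10⁻⁹)(7.71×10⁻⁹)/(0.0643) = 4.48×10⁻⁶ J.
v_min = √(2|U|/m) = √(2·4.48×10⁻⁶/0.0423) = 0.0146 m/s.

0.0146 m/s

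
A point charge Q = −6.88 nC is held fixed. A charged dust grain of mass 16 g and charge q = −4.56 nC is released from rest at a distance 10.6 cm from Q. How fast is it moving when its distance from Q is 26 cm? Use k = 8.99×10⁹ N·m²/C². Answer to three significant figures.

Only the electrostatic force acts, so mechanical energy is conserved: ½mv² = U₁ − U₂ = kQq(1/r₁ − 1/r₂).
U₁ − U₂ = (8.99×10⁹ N·m²/C²)(-6.88×10⁻⁹ C)(-4.56×10⁻⁹ C)(1/0.106 − 1/0.260) = 1.58×10⁻⁶ J.
v = √(2·1.58×10⁻⁶/0.0160) = 0.0140 m/s.

0.0140 m/s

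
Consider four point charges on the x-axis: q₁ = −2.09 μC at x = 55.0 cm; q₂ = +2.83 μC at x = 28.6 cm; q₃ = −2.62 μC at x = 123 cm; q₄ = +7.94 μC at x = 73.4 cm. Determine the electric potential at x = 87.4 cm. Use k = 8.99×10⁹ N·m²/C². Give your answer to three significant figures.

4.29×10⁵ V

The total potential is the scalar sum of each charge's contribution, V = Σ kqᵢ/rᵢ.
Distances from the field point to each charge: r₁ = 0.324 m, r₂ = 0.588 m, r₃ = 0.356 m, r₄ = 0.140 m.
V = k[(-2.09×10⁻⁶)/(0.324) + (2.83×10⁻⁶)/(0.588) + (-2.62×10⁻⁶)/(0.356) + (7.94×10⁻⁶)/(0.140)] = 4.29×10⁵ V.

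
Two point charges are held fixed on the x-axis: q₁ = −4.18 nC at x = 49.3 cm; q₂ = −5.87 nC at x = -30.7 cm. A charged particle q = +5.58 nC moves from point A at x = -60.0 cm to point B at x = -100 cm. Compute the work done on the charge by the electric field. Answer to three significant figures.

-6.31×10⁻⁷ J

The work done by the electric force is W_field = −ΔU = −q(V_B − V_A) = q(V_A − V_B).
At A: distances to the source charges are 1.09 m, 0.293 m; V_A = Σ kqᵢ/rᵢ = -214 V.
At B: distances to the source charges are 1.49 m, 0.693 m; V_B = Σ kqᵢ/rᵢ = -101 V.
ΔV = V_B − V_A = 113 V.
W_field = −qΔV = −(5.58×10⁻⁹ C)(113 V) = -6.31×10⁻⁷ J.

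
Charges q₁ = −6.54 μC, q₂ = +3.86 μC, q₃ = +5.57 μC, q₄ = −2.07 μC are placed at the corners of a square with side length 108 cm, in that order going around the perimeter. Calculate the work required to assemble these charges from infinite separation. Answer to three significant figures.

The assembly work is the sum of pairwise potential energies, U = Σ_{i<j} kqᵢqⱼ/rᵢⱼ.
The four side pairs have separation 1.08 m and the two diagonal pairs 1.53 m.
Summing all 6 pair terms gives U = -0.276 J.

-0.276 J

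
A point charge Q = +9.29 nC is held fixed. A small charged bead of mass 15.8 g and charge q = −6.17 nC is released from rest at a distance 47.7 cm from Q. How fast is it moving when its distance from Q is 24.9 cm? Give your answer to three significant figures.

Only the electrostatic force acts, so mechanical energy is conserved: ½mv² = U₁ − U₂ = kQq(1/r₁ − 1/r₂).
U₁ − U₂ = (8.99×10⁹ N·m²/C²)(9.29×10⁻⁹ C)(-6.17×10⁻⁹ C)(1/0.477 − 1/0.249) = 9.89×10⁻⁷ J.
v = √(2·9.89×10⁻⁷/0.0158) = 0.0112 m/s.

0.0112 m/s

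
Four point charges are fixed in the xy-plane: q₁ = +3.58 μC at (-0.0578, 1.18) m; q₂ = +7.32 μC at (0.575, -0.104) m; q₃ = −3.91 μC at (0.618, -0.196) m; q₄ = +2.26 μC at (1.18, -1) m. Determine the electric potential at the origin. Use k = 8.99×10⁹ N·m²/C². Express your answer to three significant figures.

The total potential is the scalar sum of each charge's contribution, V = Σ kqᵢ/rᵢ.
Distances from the field point to each charge: r₁ = 1.18 m, r₂ = 0.584 m, r₃ = 0.648 m, r₄ = 1.55 m.
V = k[(3.58×10⁻⁶)/(1.18) + (7.32×10⁻⁶)/(0.584) + (-3.91×10⁻⁶)/(0.648) + (2.26×10⁻⁶)/(1.55)] = 9.88×10⁴ V.

9.88×10⁴ V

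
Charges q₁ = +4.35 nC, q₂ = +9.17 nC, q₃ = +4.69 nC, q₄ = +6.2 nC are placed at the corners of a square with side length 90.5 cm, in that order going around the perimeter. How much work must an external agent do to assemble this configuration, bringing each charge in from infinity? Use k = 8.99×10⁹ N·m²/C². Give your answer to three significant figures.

1.92×10⁻⁶ J

The work to assemble the configuration equals its total potential energy, U = Σ kqᵢqⱼ/rᵢⱼ over all pairs.
The four side pairs have separation 0.905 m and the two diagonal pairs 1.28 m.
Summing all 6 pair terms gives U = 1.92×10⁻⁶ J.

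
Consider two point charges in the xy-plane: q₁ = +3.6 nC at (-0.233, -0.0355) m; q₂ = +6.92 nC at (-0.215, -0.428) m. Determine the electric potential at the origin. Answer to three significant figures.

Electric potential is a scalar, so the contributions from each charge add algebraically: V = Σ kqᵢ/rᵢ.
Distances from the field point to each charge: r₁ = 0.236 m, r₂ = 0.479 m.
V = k[(3.60×10⁻⁹)/(0.236) + (6.92×10⁻⁹)/(0.479)] = 267 V.

267 V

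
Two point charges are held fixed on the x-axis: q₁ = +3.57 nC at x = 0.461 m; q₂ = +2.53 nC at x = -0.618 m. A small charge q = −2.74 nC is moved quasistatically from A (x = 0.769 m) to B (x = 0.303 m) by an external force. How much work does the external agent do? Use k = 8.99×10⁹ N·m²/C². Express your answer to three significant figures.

For quasistatic motion the external work equals the change in potential energy: W_ext = qΔV = q(V_B − V_A).
At A: distances to the source charges are 0.308 m, 1.39 m; V_A = Σ kqᵢ/rᵢ = 121 V.
At B: distances to the source charges are 0.158 m, 0.921 m; V_B = Σ kqᵢ/rᵢ = 228 V.
ΔV = V_B − V_A = 107 V.
W_ext = qΔV = (-2.74×10⁻⁹ C)(107 V) = -2.94×10⁻⁷ J.

-2.94×10⁻⁷ J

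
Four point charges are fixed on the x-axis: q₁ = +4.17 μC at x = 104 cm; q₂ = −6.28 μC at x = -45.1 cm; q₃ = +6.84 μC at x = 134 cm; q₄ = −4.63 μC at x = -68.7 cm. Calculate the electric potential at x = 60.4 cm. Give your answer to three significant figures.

The total potential is the scalar sum of each charge's contribution, V = Σ kqᵢ/rᵢ.
Distances from the field point to each charge: r₁ = 0.436 m, r₂ = 1.05 m, r₃ = 0.736 m, r₄ = 1.29 m.
V = k[(4.17×10⁻⁶)/(0.436) + (-6.28×10⁻⁶)/(1.05) + (6.84×10⁻⁶)/(0.736) + (-4.63×10⁻⁶)/(1.29)] = 8.38×10⁴ V.

8.38×10⁴ V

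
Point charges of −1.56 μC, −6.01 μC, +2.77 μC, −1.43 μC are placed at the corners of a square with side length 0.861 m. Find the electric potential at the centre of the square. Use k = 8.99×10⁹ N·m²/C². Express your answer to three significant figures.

-9.20×10⁴ V

The total potential is the scalar sum of each charge's contribution, V = Σ kqᵢ/rᵢ.
The distance from each corner to the centre is a√2/2 = 0.609 m.
V = k[(-1.56×10⁻⁶)/(0.609) + (-6.01×10⁻⁶)/(0.609) + (2.77×10⁻⁶)/(0.609) + (-1.43×10⁻⁶)/(0.609)] = -9.20×10⁴ V.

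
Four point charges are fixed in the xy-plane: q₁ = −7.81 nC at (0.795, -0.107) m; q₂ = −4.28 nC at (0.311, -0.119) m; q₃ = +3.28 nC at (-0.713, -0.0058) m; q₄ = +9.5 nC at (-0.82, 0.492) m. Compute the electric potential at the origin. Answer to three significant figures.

-72.4 V

The total potential is the scalar sum of each charge's contribution, V = Σ kqᵢ/rᵢ.
Distances from the field point to each charge: r₁ = 0.802 m, r₂ = 0.333 m, r₃ = 0.713 m, r₄ = 0.956 m.
V = k[(-7.81×10⁻⁹)/(0.802) + (-4.28×10⁻⁹)/(0.333) + (3.28×10⁻⁹)/(0.713) + (9.50×10⁻⁹)/(0.956)] = -72.4 V.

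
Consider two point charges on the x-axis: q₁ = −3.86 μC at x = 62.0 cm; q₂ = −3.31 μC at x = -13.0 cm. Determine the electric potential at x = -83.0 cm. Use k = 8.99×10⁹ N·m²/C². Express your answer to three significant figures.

-6.64×10⁴ V

The total potential is the scalar sum of each charge's contribution, V = Σ kqᵢ/rᵢ.
Distances from the field point to each charge: r₁ = 1.45 m, r₂ = 0.700 m.
V = k[(-3.86×10⁻⁶)/(1.45) + (-3.31×10⁻⁶)/(0.700)] = -6.64×10⁴ V.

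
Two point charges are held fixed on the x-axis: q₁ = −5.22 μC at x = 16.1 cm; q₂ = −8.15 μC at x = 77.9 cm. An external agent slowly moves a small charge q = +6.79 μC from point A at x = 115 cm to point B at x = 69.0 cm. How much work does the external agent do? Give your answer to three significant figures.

For quasistatic motion the external work equals the change in potential energy: W_ext = qΔV = q(V_B − V_A).
At A: distances to the source charges are 0.989 m, 0.371 m; V_A = Σ kqᵢ/rᵢ = -2.45×10⁵ V.
At B: distances to the source charges are 0.529 m, 0.0890 m; V_B = Σ kqᵢ/rᵢ = -9.12×10⁵ V.
ΔV = V_B − V_A = -6.67×10⁵ V.
W_ext = qΔV = (6.79×10⁻⁶ C)(-6.67×10⁵ V) = -4.53 J.

-4.53 J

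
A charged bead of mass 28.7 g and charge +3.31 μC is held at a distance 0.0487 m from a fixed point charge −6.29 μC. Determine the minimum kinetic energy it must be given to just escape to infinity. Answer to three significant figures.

3.84 J

To just escape, total mechanical energy must reach zero at infinity: ½mv²_min + U = 0, so ½mv²_min = −U = |kQq|/r.
|U| = |kQq|/r = (8.99×10⁹ N·m²/C²)(6.29×10⁻⁶)(3.31×10⁻⁶)/(0.0487) = 3.84 J.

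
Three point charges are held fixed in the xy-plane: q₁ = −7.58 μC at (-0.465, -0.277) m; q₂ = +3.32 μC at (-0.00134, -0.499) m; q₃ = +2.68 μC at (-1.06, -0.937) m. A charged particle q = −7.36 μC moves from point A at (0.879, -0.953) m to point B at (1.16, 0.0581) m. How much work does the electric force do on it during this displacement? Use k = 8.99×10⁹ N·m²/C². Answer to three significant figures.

-0.0387 J

The work done by the electric force is W_field = −ΔU = −q(V_B − V_A) = q(V_A − V_B).
At A: distances to the source charges are 1.50 m, 0.991 m, 1.94 m; V_A = Σ kqᵢ/rᵢ = -2740 V.
At B: distances to the source charges are 1.66 m, 1.29 m, 2.43 m; V_B = Σ kqᵢ/rᵢ = -8000 V.
ΔV = V_B − V_A = -5260 V.
W_field = −qΔV = −(-7.36×10⁻⁶ C)(-5260 V) = -0.0387 J.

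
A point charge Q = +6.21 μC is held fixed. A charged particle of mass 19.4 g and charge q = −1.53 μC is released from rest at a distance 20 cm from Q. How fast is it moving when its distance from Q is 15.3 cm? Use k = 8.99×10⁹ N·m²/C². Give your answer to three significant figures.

Only the electrostatic force acts, so mechanical energy is conserved: ½mv² = U₁ − U₂ = kQq(1/r₁ − 1/r₂).
U₁ − U₂ = (8.99×10⁹ N·m²/C²)(6.21×10⁻⁶ C)(-1.53×10⁻⁶ C)(1/0.200 − 1/0.153) = 0.131 J.
v = √(2·0.131/0.0194) = 3.68 m/s.

3.68 m/s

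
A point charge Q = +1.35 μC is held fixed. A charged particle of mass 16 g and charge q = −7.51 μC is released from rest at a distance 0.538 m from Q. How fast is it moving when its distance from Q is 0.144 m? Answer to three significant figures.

7.61 m/s

Only the electrostatic force acts, so mechanical energy is conserved: ½mv² = U₁ − U₂ = kQq(1/r₁ − 1/r₂).
U₁ − U₂ = (8.99×10⁹ N·m²/C²)(1.35×10⁻⁶ C)(-7.51×10⁻⁶ C)(1/0.538 − 1/0.144) = 0.464 J.
v = √(2·0.464/0.0160) = 7.61 m/s.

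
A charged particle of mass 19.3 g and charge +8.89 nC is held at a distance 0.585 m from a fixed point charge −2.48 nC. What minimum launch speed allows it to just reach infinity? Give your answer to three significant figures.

5.93×10⁻³ m/s

To just escape, total mechanical energy must reach zero at infinity: ½mv²_min + U = 0, so ½mv²_min = −U = |kQq|/r.
|U| = |kQq|/r = (8.99×10⁹ N·m²/C²)(2.48×10⁻⁹)(8.89×10⁻⁹)/(0.585) = 3.39×10⁻⁷ J.
v_min = √(2|U|/m) = √(2·3.39×10⁻⁷/0.0193) = 5.93×10⁻³ m/s.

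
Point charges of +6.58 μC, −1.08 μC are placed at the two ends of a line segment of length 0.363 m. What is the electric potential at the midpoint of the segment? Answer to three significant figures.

The total potential is the scalar sum of each charge's contribution, V = Σ kqᵢ/rᵢ.
Each charge is 0.181 m from the midpoint.
V = k[(6.58×10⁻⁶)/(0.181) + (-1.08×10⁻⁶)/(0.181)] = 2.72×10⁵ V.

2.72×10⁵ V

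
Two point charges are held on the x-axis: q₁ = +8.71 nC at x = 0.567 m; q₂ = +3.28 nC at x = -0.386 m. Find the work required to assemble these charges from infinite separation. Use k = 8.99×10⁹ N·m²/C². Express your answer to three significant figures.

The assembly work is the sum of pairwise potential energies, U = Σ_{i<j} kqᵢqⱼ/rᵢⱼ.
Pair separations: r₁₂ = 0.953 m.
U = (2.70×10⁻⁷) = 2.70×10⁻⁷ J.

2.70×10⁻⁷ J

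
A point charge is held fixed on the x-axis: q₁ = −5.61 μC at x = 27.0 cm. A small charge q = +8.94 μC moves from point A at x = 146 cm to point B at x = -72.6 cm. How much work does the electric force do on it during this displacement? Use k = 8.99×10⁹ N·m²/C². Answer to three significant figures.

0.0738 J

The work done by the electric force is W_field = −ΔU = −q(V_B − V_A) = q(V_A − V_B).
At A: distance to the source charge is 1.19 m; V_A = kq₁/r = -4.24×10⁴ V.
At B: distance to the source charge is 0.996 m; V_B = kq₁/r = -5.06×10⁴ V.
ΔV = V_B − V_A = -8260 V.
W_field = −qΔV = −(8.94×10⁻⁶ C)(-8260 V) = 0.0738 J.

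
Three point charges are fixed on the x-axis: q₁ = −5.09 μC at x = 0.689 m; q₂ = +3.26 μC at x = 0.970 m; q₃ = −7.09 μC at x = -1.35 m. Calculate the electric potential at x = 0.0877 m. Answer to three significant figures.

Electric potential is a scalar, so the contributions from each charge add algebraically: V = Σ kqᵢ/rᵢ.
Distances from the field point to each charge: r₁ = 0.601 m, r₂ = 0.882 m, r₃ = 1.44 m.
V = k[(-5.09×10⁻⁶)/(0.601) + (3.26×10⁻⁶)/(0.882) + (-7.09×10⁻⁶)/(1.44)] = -8.72×10⁴ V.

-8.72×10⁴ V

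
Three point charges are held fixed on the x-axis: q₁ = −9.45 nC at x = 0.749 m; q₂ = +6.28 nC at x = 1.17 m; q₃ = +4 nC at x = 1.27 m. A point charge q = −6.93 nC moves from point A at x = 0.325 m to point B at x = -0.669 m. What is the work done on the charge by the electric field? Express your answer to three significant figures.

The work done by the electric force is W_field = −ΔU = −q(V_B − V_A) = q(V_A − V_B).
At A: distances to the source charges are 0.424 m, 0.845 m, 0.945 m; V_A = Σ kqᵢ/rᵢ = -95.5 V.
At B: distances to the source charges are 1.42 m, 1.84 m, 1.94 m; V_B = Σ kqᵢ/rᵢ = -10.7 V.
ΔV = V_B − V_A = 84.8 V.
W_field = −qΔV = −(-6.93×10⁻⁹ C)(84.8 V) = 5.88×10⁻⁷ J.

5.88×10⁻⁷ J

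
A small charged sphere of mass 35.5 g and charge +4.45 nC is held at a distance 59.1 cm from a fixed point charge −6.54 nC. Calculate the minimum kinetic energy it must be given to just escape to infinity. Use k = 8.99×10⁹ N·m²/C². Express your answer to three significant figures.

To just escape, total mechanical energy must reach zero at infinity: ½mv²_min + U = 0, so ½mv²_min = −U = |kQq|/r.
|U| = |kQq|/r = (8.99×10⁹ N·m²/C²)(6.54×10⁻⁹)(4.45×10⁻⁹)/(0.591) = 4.43×10⁻⁷ J.

4.43×10⁻⁷ J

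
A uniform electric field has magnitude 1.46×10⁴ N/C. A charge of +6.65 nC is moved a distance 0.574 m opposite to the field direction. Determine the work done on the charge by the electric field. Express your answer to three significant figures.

The potential change for a displacement 0.574 m opposite to the field direction is ΔV = +Ed = 8380 V.
W_field = −qΔV = -5.57×10⁻⁵ J.

-5.57×10⁻⁵ J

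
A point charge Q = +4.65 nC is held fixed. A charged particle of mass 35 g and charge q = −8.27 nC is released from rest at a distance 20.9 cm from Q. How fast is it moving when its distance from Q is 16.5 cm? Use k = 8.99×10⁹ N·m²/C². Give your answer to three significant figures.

Only the electrostatic force acts, so mechanical energy is conserved: ½mv² = U₁ − U₂ = kQq(1/r₁ − 1/r₂).
U₁ − U₂ = (8.99×10⁹ N·m²/C²)(4.65×10⁻⁹ C)(-8.27×10⁻⁹ C)(1/0.209 − 1/0.165) = 4.41×10⁻⁷ J.
v = √(2·4.41×10⁻⁷/0.0350) = 5.02×10⁻³ m/s.

5.02×10⁻³ m/s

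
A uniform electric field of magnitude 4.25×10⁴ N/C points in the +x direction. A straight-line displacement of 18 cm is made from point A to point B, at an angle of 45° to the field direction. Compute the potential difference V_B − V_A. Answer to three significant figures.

-5410 V

Only the component of displacement along E changes the potential: ΔV = −E·d·cosθ.
ΔV = −(4.25×10⁴ V/m)(0.180 m)cos45° = -5410 V.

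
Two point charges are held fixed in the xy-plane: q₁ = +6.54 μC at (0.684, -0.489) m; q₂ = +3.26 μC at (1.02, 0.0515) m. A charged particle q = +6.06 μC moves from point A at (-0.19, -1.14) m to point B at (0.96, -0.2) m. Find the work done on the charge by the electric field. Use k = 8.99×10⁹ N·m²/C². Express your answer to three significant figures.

The work done by the electric force is W_field = −ΔU = −q(V_B − V_A) = q(V_A − V_B).
At A: distances to the source charges are 1.09 m, 1.70 m; V_A = Σ kqᵢ/rᵢ = 7.12×10⁴ V.
At B: distances to the source charges are 0.400 m, 0.259 m; V_B = Σ kqᵢ/rᵢ = 2.60×10⁵ V.
ΔV = V_B − V_A = 1.89×10⁵ V.
W_field = −qΔV = −(6.06×10⁻⁶ C)(1.89×10⁵ V) = -1.15 J.

-1.15 J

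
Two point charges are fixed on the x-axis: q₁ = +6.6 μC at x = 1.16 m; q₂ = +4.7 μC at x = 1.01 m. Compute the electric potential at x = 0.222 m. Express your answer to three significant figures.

1.17×10⁵ V

The total potential is the scalar sum of each charge's contribution, V = Σ kqᵢ/rᵢ.
Distances from the field point to each charge: r₁ = 0.938 m, r₂ = 0.788 m.
V = k[(6.60×10⁻⁶)/(0.938) + (4.70×10⁻⁶)/(0.788)] = 1.17×10⁵ V.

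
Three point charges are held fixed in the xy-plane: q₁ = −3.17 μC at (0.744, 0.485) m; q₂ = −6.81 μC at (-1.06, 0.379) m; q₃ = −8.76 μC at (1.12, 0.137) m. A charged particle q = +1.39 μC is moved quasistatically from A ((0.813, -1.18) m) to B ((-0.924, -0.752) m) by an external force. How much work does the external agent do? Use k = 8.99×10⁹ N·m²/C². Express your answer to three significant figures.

For quasistatic motion the external work equals the change in potential energy: W_ext = qΔV = q(V_B − V_A).
At A: distances to the source charges are 1.67 m, 2.44 m, 1.35 m; V_A = Σ kqᵢ/rᵢ = -1.00×10⁵ V.
At B: distances to the source charges are 2.08 m, 1.14 m, 2.23 m; V_B = Σ kqᵢ/rᵢ = -1.03×10⁵ V.
ΔV = V_B − V_A = -2340 V.
W_ext = qΔV = (1.39×10⁻⁶ C)(-2340 V) = -3.25×10⁻³ J.

-3.25×10⁻³ J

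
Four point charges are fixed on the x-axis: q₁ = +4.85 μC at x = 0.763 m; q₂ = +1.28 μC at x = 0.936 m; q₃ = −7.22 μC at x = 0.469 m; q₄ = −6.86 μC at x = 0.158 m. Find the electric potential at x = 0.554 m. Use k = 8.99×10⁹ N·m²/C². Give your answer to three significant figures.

-6.81×10⁵ V

Electric potential is a scalar, so the contributions from each charge add algebraically: V = Σ kqᵢ/rᵢ.
Distances from the field point to each charge: r₁ = 0.209 m, r₂ = 0.382 m, r₃ = 0.0850 m, r₄ = 0.396 m.
V = k[(4.85×10⁻⁶)/(0.209) + (1.28×10⁻⁶)/(0.382) + (-7.22×10⁻⁶)/(0.0850) + (-6.86×10⁻⁶)/(0.396)] = -6.81×10⁵ V.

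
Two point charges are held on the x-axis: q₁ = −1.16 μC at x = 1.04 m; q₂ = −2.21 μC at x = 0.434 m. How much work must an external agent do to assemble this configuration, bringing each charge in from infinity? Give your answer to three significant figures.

The assembly work is the sum of pairwise potential energies, U = Σ_{i<j} kqᵢqⱼ/rᵢⱼ.
Pair separations: r₁₂ = 0.606 m.
U = (0.0380) = 0.0380 J.

0.0380 J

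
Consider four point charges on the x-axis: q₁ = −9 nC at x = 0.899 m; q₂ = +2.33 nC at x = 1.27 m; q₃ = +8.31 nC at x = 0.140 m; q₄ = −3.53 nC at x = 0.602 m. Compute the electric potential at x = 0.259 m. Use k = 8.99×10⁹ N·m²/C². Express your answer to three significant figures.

430 V

The total potential is the scalar sum of each charge's contribution, V = Σ kqᵢ/rᵢ.
Distances from the field point to each charge: r₁ = 0.640 m, r₂ = 1.01 m, r₃ = 0.119 m, r₄ = 0.343 m.
V = k[(-9.00×10⁻⁹)/(0.640) + (2.33×10⁻⁹)/(1.01) + (8.31×10⁻⁹)/(0.119) + (-3.53×10⁻⁹)/(0.343)] = 430 V.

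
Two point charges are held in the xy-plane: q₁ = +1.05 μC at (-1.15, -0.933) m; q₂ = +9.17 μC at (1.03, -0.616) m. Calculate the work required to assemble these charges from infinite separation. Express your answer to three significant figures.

0.0393 J

The assembly work is the sum of pairwise potential energies, U = Σ_{i<j} kqᵢqⱼ/rᵢⱼ.
Pair separations: r₁₂ = 2.20 m.
U = (0.0393) = 0.0393 J.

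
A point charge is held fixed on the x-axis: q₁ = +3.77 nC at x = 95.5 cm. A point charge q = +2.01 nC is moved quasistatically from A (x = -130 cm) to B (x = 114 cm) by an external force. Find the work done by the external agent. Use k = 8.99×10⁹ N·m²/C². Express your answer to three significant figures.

3.38×10⁻⁷ J

For quasistatic motion the external work equals the change in potential energy: W_ext = qΔV = q(V_B − V_A).
At A: distance to the source charge is 2.25 m; V_A = kq₁/r = 15.0 V.
At B: distance to the source charge is 0.185 m; V_B = kq₁/r = 183 V.
ΔV = V_B − V_A = 168 V.
W_ext = qΔV = (2.01×10⁻⁹ C)(168 V) = 3.38×10⁻⁷ J.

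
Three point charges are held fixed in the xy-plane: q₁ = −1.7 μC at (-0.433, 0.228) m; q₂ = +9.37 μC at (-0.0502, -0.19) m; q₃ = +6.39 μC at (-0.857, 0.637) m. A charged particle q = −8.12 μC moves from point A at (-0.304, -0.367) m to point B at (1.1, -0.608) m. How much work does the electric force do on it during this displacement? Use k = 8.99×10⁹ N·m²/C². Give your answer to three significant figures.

-1.72 J

The work done by the electric force is W_field = −ΔU = −q(V_B − V_A) = q(V_A − V_B).
At A: distances to the source charges are 0.609 m, 0.309 m, 1.15 m; V_A = Σ kqᵢ/rᵢ = 2.97×10⁵ V.
At B: distances to the source charges are 1.75 m, 1.22 m, 2.32 m; V_B = Σ kqᵢ/rᵢ = 8.48×10⁴ V.
ΔV = V_B − V_A = -2.12×10⁵ V.
W_field = −qΔV = −(-8.12×10⁻⁶ C)(-2.12×10⁵ V) = -1.72 J.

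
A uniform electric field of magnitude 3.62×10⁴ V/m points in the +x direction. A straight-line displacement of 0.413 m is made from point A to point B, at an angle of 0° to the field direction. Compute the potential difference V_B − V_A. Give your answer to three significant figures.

-1.50×10⁴ V

Only the component of displacement along E changes the potential: ΔV = −E·d·cosθ.
ΔV = −(3.62×10⁴ V/m)(0.413 m)cos0° = -1.50×10⁴ V.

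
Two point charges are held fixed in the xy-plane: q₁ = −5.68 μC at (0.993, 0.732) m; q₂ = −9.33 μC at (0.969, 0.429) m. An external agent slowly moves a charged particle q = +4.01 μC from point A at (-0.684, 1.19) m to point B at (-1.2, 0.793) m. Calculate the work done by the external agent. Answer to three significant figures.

0.0564 J

For quasistatic motion the external work equals the change in potential energy: W_ext = qΔV = q(V_B − V_A).
At A: distances to the source charges are 1.74 m, 1.82 m; V_A = Σ kqᵢ/rᵢ = -7.55×10⁴ V.
At B: distances to the source charges are 2.19 m, 2.20 m; V_B = Σ kqᵢ/rᵢ = -6.14×10⁴ V.
ΔV = V_B − V_A = 1.41×10⁴ V.
W_ext = qΔV = (4.01×10⁻⁶ C)(1.41×10⁴ V) = 0.0564 J.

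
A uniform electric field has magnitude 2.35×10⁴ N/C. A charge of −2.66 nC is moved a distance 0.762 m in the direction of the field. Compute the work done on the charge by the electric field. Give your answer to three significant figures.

-4.76×10⁻⁵ J

The potential change for a displacement 0.762 m in the direction of the field is ΔV = −Ed = -1.79×10⁴ V.
W_field = −qΔV = -4.76×10⁻⁵ J.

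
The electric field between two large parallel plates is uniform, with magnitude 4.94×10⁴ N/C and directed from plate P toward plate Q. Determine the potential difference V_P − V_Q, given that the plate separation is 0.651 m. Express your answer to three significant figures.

3.22×10⁴ V

In a uniform field, potential decreases in the direction of E: ΔV = −E·d for a displacement d parallel to E.
Going from Q to P is a displacement of 0.651 m opposite to the field, so V_P − V_Q = +Ed = 3.22×10⁴ V.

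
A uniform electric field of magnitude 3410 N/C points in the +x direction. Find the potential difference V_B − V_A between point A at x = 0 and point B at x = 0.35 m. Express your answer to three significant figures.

-1190 V

In a uniform field, potential decreases in the direction of E: V_B − V_A = −E·Δx.
V_B − V_A = −(3410 V/m)(0.350 m) = -1190 V.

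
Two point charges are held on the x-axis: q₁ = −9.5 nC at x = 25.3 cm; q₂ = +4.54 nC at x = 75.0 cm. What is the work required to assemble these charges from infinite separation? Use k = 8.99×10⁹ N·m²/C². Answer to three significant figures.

The work to assemble the configuration equals its total potential energy, U = Σ kqᵢqⱼ/rᵢⱼ over all pairs.
Pair separations: r₁₂ = 0.497 m.
U = (-7.80×10⁻⁷) = -7.80×10⁻⁷ J.

-7.80×10⁻⁷ J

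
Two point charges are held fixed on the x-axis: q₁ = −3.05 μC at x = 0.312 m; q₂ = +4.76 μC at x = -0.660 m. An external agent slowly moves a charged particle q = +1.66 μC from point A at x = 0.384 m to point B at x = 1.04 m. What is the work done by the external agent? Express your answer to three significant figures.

For quasistatic motion the external work equals the change in potential energy: W_ext = qΔV = q(V_B − V_A).
At A: distances to the source charges are 0.0720 m, 1.04 m; V_A = Σ kqᵢ/rᵢ = -3.40×10⁵ V.
At B: distances to the source charges are 0.728 m, 1.70 m; V_B = Σ kqᵢ/rᵢ = -1.25×10⁴ V.
ΔV = V_B − V_A = 3.27×10⁵ V.
W_ext = qΔV = (1.66×10⁻⁶ C)(3.27×10⁵ V) = 0.543 J.

0.543 J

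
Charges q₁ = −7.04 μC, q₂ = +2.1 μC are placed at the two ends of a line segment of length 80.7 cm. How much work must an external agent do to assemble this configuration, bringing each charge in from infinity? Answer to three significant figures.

The work to assemble the configuration equals its total potential energy, U = Σ kqᵢqⱼ/rᵢⱼ over all pairs.
The separation is r = 0.807 m.
U = (-0.165) = -0.165 J.

-0.165 J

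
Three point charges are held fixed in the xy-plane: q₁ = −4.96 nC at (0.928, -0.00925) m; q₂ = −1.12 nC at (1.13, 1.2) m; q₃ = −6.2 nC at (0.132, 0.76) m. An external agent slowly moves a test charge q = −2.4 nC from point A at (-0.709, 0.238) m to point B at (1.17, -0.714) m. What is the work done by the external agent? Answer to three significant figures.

1.90×10⁻⁸ J

For quasistatic motion the external work equals the change in potential energy: W_ext = qΔV = q(V_B − V_A).
At A: distances to the source charges are 1.66 m, 2.08 m, 0.990 m; V_A = Σ kqᵢ/rᵢ = -88.1 V.
At B: distances to the source charges are 0.745 m, 1.91 m, 1.80 m; V_B = Σ kqᵢ/rᵢ = -96.0 V.
ΔV = V_B − V_A = -7.92 V.
W_ext = qΔV = (-2.40×10⁻⁹ C)(-7.92 V) = 1.90×10⁻⁸ J.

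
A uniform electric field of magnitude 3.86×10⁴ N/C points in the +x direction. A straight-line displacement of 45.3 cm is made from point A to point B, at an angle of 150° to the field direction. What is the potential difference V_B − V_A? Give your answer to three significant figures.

Only the component of displacement along E changes the potential: ΔV = −E·d·cosθ.
ΔV = −(3.86×10⁴ V/m)(0.453 m)cos150° = 1.51×10⁴ V.

1.51×10⁴ V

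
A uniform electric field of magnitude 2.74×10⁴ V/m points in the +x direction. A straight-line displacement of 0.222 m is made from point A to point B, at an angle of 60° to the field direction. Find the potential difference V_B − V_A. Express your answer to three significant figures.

-3040 V

Only the component of displacement along E changes the potential: ΔV = −E·d·cosθ.
ΔV = −(2.74×10⁴ V/m)(0.222 m)cos60° = -3040 V.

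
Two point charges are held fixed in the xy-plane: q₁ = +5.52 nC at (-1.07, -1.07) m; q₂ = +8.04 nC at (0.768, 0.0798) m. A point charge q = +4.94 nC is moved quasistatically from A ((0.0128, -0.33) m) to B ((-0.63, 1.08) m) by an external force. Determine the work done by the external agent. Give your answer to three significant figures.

-2.83×10⁻⁷ J

For quasistatic motion the external work equals the change in potential energy: W_ext = qΔV = q(V_B − V_A).
At A: distances to the source charges are 1.31 m, 0.859 m; V_A = Σ kqᵢ/rᵢ = 122 V.
At B: distances to the source charges are 2.19 m, 1.72 m; V_B = Σ kqᵢ/rᵢ = 64.7 V.
ΔV = V_B − V_A = -57.3 V.
W_ext = qΔV = (4.94×10⁻⁹ C)(-57.3 V) = -2.83×10⁻⁷ J.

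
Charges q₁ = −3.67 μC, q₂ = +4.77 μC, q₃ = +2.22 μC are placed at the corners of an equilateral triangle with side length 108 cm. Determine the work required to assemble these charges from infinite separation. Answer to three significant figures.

The work to assemble the configuration equals its total potential energy, U = Σ kqᵢqⱼ/rᵢⱼ over all pairs.
All three pair separations equal the side length, 1.08 m.
U = (-0.146) + (-0.0678) + (0.0881) = -0.125 J.

-0.125 J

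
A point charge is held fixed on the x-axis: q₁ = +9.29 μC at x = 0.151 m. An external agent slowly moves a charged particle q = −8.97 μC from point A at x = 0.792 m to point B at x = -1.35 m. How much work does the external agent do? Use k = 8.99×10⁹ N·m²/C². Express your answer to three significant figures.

0.670 J

For quasistatic motion the external work equals the change in potential energy: W_ext = qΔV = q(V_B − V_A).
At A: distance to the source charge is 0.641 m; V_A = kq₁/r = 1.30×10⁵ V.
At B: distance to the source charge is 1.50 m; V_B = kq₁/r = 5.56×10⁴ V.
ΔV = V_B − V_A = -7.47×10⁴ V.
W_ext = qΔV = (-8.97×10⁻⁶ C)(-7.47×10⁴ V) = 0.670 J.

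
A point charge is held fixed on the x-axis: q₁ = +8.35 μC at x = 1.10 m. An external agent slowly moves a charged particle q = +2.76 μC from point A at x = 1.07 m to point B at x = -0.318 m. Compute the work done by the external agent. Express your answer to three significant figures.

-6.76 J

For quasistatic motion the external work equals the change in potential energy: W_ext = qΔV = q(V_B − V_A).
At A: distance to the source charge is 0.0300 m; V_A = kq₁/r = 2.50×10⁶ V.
At B: distance to the source charge is 1.42 m; V_B = kq₁/r = 5.29×10⁴ V.
ΔV = V_B − V_A = -2.45×10⁶ V.
W_ext = qΔV = (2.76×10⁻⁶ C)(-2.45×10⁶ V) = -6.76 J.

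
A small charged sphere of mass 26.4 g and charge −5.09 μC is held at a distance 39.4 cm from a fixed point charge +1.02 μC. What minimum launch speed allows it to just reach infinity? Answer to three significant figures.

To just escape, total mechanical energy must reach zero at infinity: ½mv²_min + U = 0, so ½mv²_min = −U = |kQq|/r.
|U| = |kQq|/r = (8.99×10⁹ N·m²/C²)(1.02×10⁻⁶)(5.09×10⁻⁶)/(0.394) = 0.118 J.
v_min = √(2|U|/m) = √(2·0.118/0.0264) = 3.00 m/s.

3.00 m/s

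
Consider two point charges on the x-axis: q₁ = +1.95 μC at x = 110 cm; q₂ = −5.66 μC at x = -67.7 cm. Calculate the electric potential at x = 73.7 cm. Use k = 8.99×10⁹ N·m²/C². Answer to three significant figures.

1.23×10⁴ V

The total potential is the scalar sum of each charge's contribution, V = Σ kqᵢ/rᵢ.
Distances from the field point to each charge: r₁ = 0.363 m, r₂ = 1.41 m.
V = k[(1.95×10⁻⁶)/(0.363) + (-5.66×10⁻⁶)/(1.41)] = 1.23×10⁴ V.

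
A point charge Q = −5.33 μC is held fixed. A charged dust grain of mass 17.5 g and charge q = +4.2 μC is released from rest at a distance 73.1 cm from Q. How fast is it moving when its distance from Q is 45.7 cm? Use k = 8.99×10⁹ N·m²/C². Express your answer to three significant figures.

Only the electrostatic force acts, so mechanical energy is conserved: ½mv² = U₁ − U₂ = kQq(1/r₁ − 1/r₂).
U₁ − U₂ = (8.99×10⁹ N·m²/C²)(-5.33×10⁻⁶ C)(4.20×10⁻⁶ C)(1/0.731 − 1/0.457) = 0.165 J.
v = √(2·0.165/0.0175) = 4.34 m/s.

4.34 m/s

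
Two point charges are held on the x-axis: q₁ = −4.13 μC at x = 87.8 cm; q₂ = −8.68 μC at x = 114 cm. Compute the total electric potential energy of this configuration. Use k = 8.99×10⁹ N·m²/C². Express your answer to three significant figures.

The assembly work is the sum of pairwise potential energies, U = Σ_{i<j} kqᵢqⱼ/rᵢⱼ.
Pair separations: r₁₂ = 0.262 m.
U = (1.23) = 1.23 J.

1.23 J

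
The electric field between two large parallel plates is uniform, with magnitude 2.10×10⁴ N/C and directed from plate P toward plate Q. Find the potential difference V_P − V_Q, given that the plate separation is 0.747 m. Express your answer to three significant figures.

In a uniform field, potential decreases in the direction of E: ΔV = −E·d for a displacement d parallel to E.
Going from Q to P is a displacement of 0.747 m opposite to the field, so V_P − V_Q = +Ed = 1.57×10⁴ V.

1.57×10⁴ V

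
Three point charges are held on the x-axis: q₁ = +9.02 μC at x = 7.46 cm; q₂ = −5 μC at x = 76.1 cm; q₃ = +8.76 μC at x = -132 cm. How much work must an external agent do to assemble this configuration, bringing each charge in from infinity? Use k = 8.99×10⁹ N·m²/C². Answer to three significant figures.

-0.271 J

The assembly work is the sum of pairwise potential energies, U = Σ_{i<j} kqᵢqⱼ/rᵢⱼ.
Pair separations: r₁₂ = 0.686 m, r₁₃ = 1.39 m, r₂₃ = 2.08 m.
U = (-0.591) + (0.509) + (-0.189) = -0.271 J.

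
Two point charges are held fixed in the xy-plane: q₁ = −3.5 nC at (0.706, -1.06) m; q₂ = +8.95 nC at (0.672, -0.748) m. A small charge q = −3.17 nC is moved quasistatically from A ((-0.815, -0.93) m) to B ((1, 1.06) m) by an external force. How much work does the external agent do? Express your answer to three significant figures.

1.27×10⁻⁸ J

For quasistatic motion the external work equals the change in potential energy: W_ext = qΔV = q(V_B − V_A).
At A: distances to the source charges are 1.53 m, 1.50 m; V_A = Σ kqᵢ/rᵢ = 33.1 V.
At B: distances to the source charges are 2.14 m, 1.84 m; V_B = Σ kqᵢ/rᵢ = 29.1 V.
ΔV = V_B − V_A = -4.01 V.
W_ext = qΔV = (-3.17×10⁻⁹ C)(-4.01 V) = 1.27×10⁻⁸ J.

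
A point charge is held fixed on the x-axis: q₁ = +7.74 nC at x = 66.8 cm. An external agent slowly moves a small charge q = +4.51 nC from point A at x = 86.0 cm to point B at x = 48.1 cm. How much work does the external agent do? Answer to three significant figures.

4.37×10⁻⁸ J

For quasistatic motion the external work equals the change in potential energy: W_ext = qΔV = q(V_B − V_A).
At A: distance to the source charge is 0.192 m; V_A = kq₁/r = 362 V.
At B: distance to the source charge is 0.187 m; V_B = kq₁/r = 372 V.
ΔV = V_B − V_A = 9.69 V.
W_ext = qΔV = (4.51×10⁻⁹ C)(9.69 V) = 4.37×10⁻⁸ J.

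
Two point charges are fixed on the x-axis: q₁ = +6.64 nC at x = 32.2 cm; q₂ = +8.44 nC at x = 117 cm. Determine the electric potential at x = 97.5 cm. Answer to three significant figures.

481 V

The total potential is the scalar sum of each charge's contribution, V = Σ kqᵢ/rᵢ.
Distances from the field point to each charge: r₁ = 0.653 m, r₂ = 0.195 m.
V = k[(6.64×10⁻⁹)/(0.653) + (8.44×10⁻⁹)/(0.195)] = 481 V.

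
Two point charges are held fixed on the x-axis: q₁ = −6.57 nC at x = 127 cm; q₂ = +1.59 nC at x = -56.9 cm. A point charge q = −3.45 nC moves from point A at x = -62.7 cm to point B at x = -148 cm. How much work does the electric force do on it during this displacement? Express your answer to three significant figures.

The work done by the electric force is W_field = −ΔU = −q(V_B − V_A) = q(V_A − V_B).
At A: distances to the source charges are 1.90 m, 0.0580 m; V_A = Σ kqᵢ/rᵢ = 215 V.
At B: distances to the source charges are 2.75 m, 0.911 m; V_B = Σ kqᵢ/rᵢ = -5.79 V.
ΔV = V_B − V_A = -221 V.
W_field = −qΔV = −(-3.45×10⁻⁹ C)(-221 V) = -7.63×10⁻⁷ J.

-7.63×10⁻⁷ J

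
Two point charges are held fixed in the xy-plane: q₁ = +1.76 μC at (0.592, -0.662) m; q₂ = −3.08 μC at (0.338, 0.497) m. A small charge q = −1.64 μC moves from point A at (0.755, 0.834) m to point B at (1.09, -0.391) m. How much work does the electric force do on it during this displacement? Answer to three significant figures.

0.0742 J

The work done by the electric force is W_field = −ΔU = −q(V_B − V_A) = q(V_A − V_B).
At A: distances to the source charges are 1.50 m, 0.536 m; V_A = Σ kqᵢ/rᵢ = -4.11×10⁴ V.
At B: distances to the source charges are 0.567 m, 1.16 m; V_B = Σ kqᵢ/rᵢ = 4110 V.
ΔV = V_B − V_A = 4.52×10⁴ V.
W_field = −qΔV = −(-1.64×10⁻⁶ C)(4.52×10⁴ V) = 0.0742 J.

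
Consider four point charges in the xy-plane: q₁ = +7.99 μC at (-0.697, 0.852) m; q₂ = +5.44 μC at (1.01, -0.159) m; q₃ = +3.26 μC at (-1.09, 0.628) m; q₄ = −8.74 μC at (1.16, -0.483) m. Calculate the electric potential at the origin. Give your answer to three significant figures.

7.39×10⁴ V

Electric potential is a scalar, so the contributions from each charge add algebraically: V = Σ kqᵢ/rᵢ.
Distances from the field point to each charge: r₁ = 1.10 m, r₂ = 1.02 m, r₃ = 1.26 m, r₄ = 1.26 m.
V = k[(7.99×10⁻⁶)/(1.10) + (5.44×10⁻⁶)/(1.02) + (3.26×10⁻⁶)/(1.26) + (-8.74×10⁻⁶)/(1.26)] = 7.39×10⁴ V.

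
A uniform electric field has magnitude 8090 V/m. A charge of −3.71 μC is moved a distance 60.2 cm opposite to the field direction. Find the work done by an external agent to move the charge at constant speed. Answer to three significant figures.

-0.0181 J

The potential change for a displacement 60.2 cm opposite to the field direction is ΔV = +Ed = 4870 V.
W_ext = qΔV = -0.0181 J.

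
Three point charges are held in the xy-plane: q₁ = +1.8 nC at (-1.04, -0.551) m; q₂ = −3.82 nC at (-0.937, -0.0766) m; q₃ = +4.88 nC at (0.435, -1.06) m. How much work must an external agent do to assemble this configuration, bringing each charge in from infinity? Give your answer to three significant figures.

-1.76×10⁻⁷ J

The assembly work is the sum of pairwise potential energies, U = Σ_{i<j} kqᵢqⱼ/rᵢⱼ.
Pair separations: r₁₂ = 0.485 m, r₁₃ = 1.56 m, r₂₃ = 1.69 m.
U = (-1.27×10⁻⁷) + (5.06×10⁻⁸) + (-9.93×10⁻⁸) = -1.76×10⁻⁷ J.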